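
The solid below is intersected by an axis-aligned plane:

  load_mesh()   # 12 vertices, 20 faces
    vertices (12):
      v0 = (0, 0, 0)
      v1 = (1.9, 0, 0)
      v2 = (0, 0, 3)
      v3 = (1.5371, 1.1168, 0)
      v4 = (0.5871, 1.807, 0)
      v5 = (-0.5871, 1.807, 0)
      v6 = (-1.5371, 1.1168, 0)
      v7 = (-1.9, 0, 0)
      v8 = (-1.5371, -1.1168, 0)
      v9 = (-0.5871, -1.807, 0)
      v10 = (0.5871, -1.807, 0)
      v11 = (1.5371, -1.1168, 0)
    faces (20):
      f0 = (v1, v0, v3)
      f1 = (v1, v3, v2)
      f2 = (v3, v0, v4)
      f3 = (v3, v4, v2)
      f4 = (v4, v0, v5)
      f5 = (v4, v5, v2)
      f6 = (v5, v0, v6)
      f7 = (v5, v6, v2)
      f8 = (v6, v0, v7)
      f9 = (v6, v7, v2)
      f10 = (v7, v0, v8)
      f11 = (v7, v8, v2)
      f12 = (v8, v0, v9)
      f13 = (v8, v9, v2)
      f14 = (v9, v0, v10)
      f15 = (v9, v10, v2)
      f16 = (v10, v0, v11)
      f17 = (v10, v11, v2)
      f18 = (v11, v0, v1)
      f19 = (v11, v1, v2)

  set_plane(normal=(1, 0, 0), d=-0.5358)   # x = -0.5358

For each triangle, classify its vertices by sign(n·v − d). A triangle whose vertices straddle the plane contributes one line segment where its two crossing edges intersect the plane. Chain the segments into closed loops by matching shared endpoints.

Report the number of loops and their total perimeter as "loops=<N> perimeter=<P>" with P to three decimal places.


Straddling triangles (12 of 20):
  (v4,v0,v5) [++-] → (-0.5358, 1.64911, 0)–(-0.5358, 1.807, 0)  len=0.1579
  (v4,v5,v2) [+-+] → (-0.5358, 1.807, 0)–(-0.5358, 1.64911, 0.262136)  len=0.3060
  (v5,v0,v6) [-+-] → (-0.5358, 1.64911, 0)–(-0.5358, 0.389292, 0)  len=1.2598
  (v5,v6,v2) [--+] → (-0.5358, 0.389292, 1.95426)–(-0.5358, 1.64911, 0.262136)  len=2.1096
  (v6,v0,v7) [-+-] → (-0.5358, 0.389292, 0)–(-0.5358, 0, 0)  len=0.3893
  (v6,v7,v2) [--+] → (-0.5358, 0, 2.154)–(-0.5358, 0.389292, 1.95426)  len=0.4375
  (v7,v0,v8) [-+-] → (-0.5358, 0, 0)–(-0.5358, -0.389292, 0)  len=0.3893
  (v7,v8,v2) [--+] → (-0.5358, -0.389292, 1.95426)–(-0.5358, 0, 2.154)  len=0.4375
  (v8,v0,v9) [-+-] → (-0.5358, -0.389292, 0)–(-0.5358, -1.64911, 0)  len=1.2598
  (v8,v9,v2) [--+] → (-0.5358, -1.64911, 0.262136)–(-0.5358, -0.389292, 1.95426)  len=2.1096
  (v9,v0,v10) [-++] → (-0.5358, -1.64911, 0)–(-0.5358, -1.807, 0)  len=0.1579
  (v9,v10,v2) [-++] → (-0.5358, -1.807, 0)–(-0.5358, -1.64911, 0.262136)  len=0.3060

Chained into 1 loop(s):
  loop 1: 12 segments, perimeter = 9.3203
Total perimeter = 9.320

loops=1 perimeter=9.320


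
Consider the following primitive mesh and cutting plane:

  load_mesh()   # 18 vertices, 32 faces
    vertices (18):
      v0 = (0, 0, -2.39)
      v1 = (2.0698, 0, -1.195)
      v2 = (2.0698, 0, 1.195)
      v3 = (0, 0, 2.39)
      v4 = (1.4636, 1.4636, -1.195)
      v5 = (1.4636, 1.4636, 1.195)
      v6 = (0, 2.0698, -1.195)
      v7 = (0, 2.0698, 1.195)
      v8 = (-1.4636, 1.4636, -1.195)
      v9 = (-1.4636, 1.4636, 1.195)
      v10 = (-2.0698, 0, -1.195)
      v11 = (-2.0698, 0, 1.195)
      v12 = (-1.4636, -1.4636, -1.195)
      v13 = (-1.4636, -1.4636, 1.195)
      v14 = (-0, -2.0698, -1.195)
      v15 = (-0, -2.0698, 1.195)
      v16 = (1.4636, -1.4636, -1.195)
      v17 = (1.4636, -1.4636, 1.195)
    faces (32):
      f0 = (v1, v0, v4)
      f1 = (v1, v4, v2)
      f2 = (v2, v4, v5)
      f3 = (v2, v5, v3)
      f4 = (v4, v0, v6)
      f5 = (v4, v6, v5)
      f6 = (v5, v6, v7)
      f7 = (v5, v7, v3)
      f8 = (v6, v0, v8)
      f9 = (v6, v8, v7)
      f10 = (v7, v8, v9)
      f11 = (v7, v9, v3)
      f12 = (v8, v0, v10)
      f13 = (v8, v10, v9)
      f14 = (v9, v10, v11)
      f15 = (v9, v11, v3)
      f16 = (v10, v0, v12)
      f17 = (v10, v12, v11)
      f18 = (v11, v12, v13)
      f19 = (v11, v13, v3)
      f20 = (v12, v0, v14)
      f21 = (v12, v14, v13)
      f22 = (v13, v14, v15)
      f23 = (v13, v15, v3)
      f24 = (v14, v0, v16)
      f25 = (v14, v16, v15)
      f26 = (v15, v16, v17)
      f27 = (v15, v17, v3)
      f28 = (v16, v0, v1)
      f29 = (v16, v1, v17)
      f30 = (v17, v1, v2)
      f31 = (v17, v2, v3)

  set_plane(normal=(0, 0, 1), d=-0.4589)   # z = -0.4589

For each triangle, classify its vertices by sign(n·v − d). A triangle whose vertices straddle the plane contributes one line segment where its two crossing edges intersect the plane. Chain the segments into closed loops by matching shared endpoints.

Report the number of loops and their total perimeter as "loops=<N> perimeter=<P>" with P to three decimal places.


Straddling triangles (16 of 32):
  (v1,v4,v2) [--+] → (1.6503, 1.01282, -0.4589)–(2.0698, 0, -0.4589)  len=1.0963
  (v2,v4,v5) [+-+] → (1.6503, 1.01282, -0.4589)–(1.4636, 1.4636, -0.4589)  len=0.4879
  (v4,v6,v5) [--+] → (0.450777, 1.8831, -0.4589)–(1.4636, 1.4636, -0.4589)  len=1.0963
  (v5,v6,v7) [+-+] → (0.450777, 1.8831, -0.4589)–(0, 2.0698, -0.4589)  len=0.4879
  (v6,v8,v7) [--+] → (-1.01282, 1.6503, -0.4589)–(0, 2.0698, -0.4589)  len=1.0963
  (v7,v8,v9) [+-+] → (-1.01282, 1.6503, -0.4589)–(-1.4636, 1.4636, -0.4589)  len=0.4879
  (v8,v10,v9) [--+] → (-1.8831, 0.450777, -0.4589)–(-1.4636, 1.4636, -0.4589)  len=1.0963
  (v9,v10,v11) [+-+] → (-1.8831, 0.450777, -0.4589)–(-2.0698, 0, -0.4589)  len=0.4879
  (v10,v12,v11) [--+] → (-1.6503, -1.01282, -0.4589)–(-2.0698, 0, -0.4589)  len=1.0963
  (v11,v12,v13) [+-+] → (-1.6503, -1.01282, -0.4589)–(-1.4636, -1.4636, -0.4589)  len=0.4879
  (v12,v14,v13) [--+] → (-0.450777, -1.8831, -0.4589)–(-1.4636, -1.4636, -0.4589)  len=1.0963
  (v13,v14,v15) [+-+] → (-0.450777, -1.8831, -0.4589)–(0, -2.0698, -0.4589)  len=0.4879
  (v14,v16,v15) [--+] → (1.01282, -1.6503, -0.4589)–(0, -2.0698, -0.4589)  len=1.0963
  (v15,v16,v17) [+-+] → (1.01282, -1.6503, -0.4589)–(1.4636, -1.4636, -0.4589)  len=0.4879
  (v16,v1,v17) [--+] → (1.8831, -0.450777, -0.4589)–(1.4636, -1.4636, -0.4589)  len=1.0963
  (v17,v1,v2) [+-+] → (1.8831, -0.450777, -0.4589)–(2.0698, 0, -0.4589)  len=0.4879

Chained into 1 loop(s):
  loop 1: 16 segments, perimeter = 12.6734
Total perimeter = 12.673

loops=1 perimeter=12.673


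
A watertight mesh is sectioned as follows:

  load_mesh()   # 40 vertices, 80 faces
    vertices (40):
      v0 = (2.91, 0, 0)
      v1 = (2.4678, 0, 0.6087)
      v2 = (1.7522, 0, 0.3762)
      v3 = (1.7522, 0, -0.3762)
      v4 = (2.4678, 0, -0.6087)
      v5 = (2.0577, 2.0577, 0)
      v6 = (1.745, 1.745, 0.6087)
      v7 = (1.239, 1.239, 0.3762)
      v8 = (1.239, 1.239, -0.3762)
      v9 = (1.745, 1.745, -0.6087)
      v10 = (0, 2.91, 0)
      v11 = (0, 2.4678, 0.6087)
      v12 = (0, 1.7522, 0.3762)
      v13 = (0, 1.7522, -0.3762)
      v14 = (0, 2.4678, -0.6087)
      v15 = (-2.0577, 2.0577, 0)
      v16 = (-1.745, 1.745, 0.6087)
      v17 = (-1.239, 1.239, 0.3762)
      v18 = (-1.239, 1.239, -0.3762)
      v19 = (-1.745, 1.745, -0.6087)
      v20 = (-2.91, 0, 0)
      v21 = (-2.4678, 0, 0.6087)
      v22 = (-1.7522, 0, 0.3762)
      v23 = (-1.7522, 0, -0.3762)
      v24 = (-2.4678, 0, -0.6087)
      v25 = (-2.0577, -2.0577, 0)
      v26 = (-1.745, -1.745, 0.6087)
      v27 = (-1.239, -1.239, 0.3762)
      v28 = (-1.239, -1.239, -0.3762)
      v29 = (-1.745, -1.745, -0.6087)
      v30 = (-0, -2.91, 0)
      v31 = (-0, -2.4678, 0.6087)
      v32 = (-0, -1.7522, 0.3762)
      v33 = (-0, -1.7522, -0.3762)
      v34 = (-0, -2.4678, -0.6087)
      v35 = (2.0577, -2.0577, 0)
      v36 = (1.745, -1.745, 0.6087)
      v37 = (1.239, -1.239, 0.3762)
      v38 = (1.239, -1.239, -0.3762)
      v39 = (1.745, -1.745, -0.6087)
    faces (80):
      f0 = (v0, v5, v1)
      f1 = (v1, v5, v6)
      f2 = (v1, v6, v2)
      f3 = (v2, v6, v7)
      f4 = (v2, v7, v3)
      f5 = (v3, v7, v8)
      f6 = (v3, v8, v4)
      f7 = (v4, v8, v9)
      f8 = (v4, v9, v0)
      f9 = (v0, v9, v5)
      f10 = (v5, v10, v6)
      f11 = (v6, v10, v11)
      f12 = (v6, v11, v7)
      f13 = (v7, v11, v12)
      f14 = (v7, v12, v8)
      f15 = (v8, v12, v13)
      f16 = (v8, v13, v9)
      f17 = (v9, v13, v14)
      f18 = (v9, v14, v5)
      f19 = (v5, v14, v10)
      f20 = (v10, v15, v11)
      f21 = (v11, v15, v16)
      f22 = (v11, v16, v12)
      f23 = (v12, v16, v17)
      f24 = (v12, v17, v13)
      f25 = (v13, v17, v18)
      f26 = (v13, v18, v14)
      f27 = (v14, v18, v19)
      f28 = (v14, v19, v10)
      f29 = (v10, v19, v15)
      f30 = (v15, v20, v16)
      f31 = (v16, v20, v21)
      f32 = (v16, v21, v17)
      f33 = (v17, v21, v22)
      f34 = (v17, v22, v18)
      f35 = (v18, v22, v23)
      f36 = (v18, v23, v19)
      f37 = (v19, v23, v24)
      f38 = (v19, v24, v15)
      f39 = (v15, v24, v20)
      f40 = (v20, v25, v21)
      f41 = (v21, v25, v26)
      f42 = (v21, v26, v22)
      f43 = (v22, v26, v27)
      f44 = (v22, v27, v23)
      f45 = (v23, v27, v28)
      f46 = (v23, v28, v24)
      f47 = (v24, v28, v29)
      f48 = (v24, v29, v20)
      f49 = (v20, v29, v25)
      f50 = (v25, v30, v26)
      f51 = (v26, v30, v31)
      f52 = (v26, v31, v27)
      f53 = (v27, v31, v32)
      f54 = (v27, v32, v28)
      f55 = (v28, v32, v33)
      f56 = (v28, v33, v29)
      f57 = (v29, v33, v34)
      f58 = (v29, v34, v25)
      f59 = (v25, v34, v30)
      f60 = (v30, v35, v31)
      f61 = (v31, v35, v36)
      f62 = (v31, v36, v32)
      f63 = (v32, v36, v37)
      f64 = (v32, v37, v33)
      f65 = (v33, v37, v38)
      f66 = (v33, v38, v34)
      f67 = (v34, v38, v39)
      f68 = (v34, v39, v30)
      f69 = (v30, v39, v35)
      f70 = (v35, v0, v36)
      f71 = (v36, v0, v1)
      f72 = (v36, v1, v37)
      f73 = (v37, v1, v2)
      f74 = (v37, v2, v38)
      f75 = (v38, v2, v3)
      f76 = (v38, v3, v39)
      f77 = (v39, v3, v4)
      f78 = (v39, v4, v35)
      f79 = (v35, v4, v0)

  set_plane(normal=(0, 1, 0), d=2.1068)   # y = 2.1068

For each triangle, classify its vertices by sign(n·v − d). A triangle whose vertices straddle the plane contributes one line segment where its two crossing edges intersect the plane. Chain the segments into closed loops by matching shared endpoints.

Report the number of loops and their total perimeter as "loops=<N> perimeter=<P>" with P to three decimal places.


Straddling triangles (14 of 80):
  (v5,v10,v6) [-+-] → (1.93916, 2.1068, 0)–(1.20308, 2.1068, 0.419663)  len=0.8473
  (v6,v10,v11) [-++] → (1.20308, 2.1068, 0.419663)–(0.871534, 2.1068, 0.6087)  len=0.3816
  (v6,v11,v7) [-+-] → (0.871534, 2.1068, 0.6087)–(0.363997, 2.1068, 0.540396)  len=0.5121
  (v7,v11,v12) [-+-] → (0.363997, 2.1068, 0.540396)–(0, 2.1068, 0.49141)  len=0.3673
  (v9,v13,v14) [--+] → (0, 2.1068, -0.49141)–(0.871534, 2.1068, -0.6087)  len=0.8794
  (v9,v14,v5) [-+-] → (0.871534, 2.1068, -0.6087)–(1.81134, 2.1068, -0.0728778)  len=1.0818
  (v5,v14,v10) [-++] → (1.81134, 2.1068, -0.0728778)–(1.93916, 2.1068, 0)  len=0.1471
  (v10,v15,v11) [+-+] → (-1.93916, 2.1068, 0)–(-1.81134, 2.1068, 0.0728778)  len=0.1471
  (v11,v15,v16) [+--] → (-1.81134, 2.1068, 0.0728778)–(-0.871534, 2.1068, 0.6087)  len=1.0818
  (v11,v16,v12) [+--] → (-0.871534, 2.1068, 0.6087)–(0, 2.1068, 0.49141)  len=0.8794
  (v13,v18,v14) [--+] → (-0.363997, 2.1068, -0.540396)–(0, 2.1068, -0.49141)  len=0.3673
  (v14,v18,v19) [+--] → (-0.363997, 2.1068, -0.540396)–(-0.871534, 2.1068, -0.6087)  len=0.5121
  (v14,v19,v10) [+-+] → (-0.871534, 2.1068, -0.6087)–(-1.20308, 2.1068, -0.419663)  len=0.3816
  (v10,v19,v15) [+--] → (-1.20308, 2.1068, -0.419663)–(-1.93916, 2.1068, 0)  len=0.8473

Chained into 1 loop(s):
  loop 1: 14 segments, perimeter = 8.4334
Total perimeter = 8.433

loops=1 perimeter=8.433


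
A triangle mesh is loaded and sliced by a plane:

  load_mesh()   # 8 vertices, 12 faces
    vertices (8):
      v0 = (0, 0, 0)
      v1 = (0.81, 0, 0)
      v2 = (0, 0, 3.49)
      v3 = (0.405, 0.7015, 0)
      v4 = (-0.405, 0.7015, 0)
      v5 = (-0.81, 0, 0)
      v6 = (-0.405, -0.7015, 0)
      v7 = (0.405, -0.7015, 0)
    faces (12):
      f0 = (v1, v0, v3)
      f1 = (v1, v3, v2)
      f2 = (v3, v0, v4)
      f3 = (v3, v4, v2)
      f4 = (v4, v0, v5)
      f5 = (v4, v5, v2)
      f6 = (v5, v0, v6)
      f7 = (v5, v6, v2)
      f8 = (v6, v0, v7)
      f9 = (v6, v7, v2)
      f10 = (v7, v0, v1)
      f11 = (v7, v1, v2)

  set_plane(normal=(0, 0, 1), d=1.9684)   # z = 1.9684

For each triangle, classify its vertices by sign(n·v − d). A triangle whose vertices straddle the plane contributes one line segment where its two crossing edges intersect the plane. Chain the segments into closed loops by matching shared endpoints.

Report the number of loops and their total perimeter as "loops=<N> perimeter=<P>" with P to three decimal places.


Straddling triangles (6 of 12):
  (v1,v3,v2) [--+] → (0.176575, 0.305846, 1.9684)–(0.353151, 0, 1.9684)  len=0.3532
  (v3,v4,v2) [--+] → (-0.176575, 0.305846, 1.9684)–(0.176575, 0.305846, 1.9684)  len=0.3532
  (v4,v5,v2) [--+] → (-0.353151, 0, 1.9684)–(-0.176575, 0.305846, 1.9684)  len=0.3532
  (v5,v6,v2) [--+] → (-0.176575, -0.305846, 1.9684)–(-0.353151, 0, 1.9684)  len=0.3532
  (v6,v7,v2) [--+] → (0.176575, -0.305846, 1.9684)–(-0.176575, -0.305846, 1.9684)  len=0.3532
  (v7,v1,v2) [--+] → (0.353151, 0, 1.9684)–(0.176575, -0.305846, 1.9684)  len=0.3532

Chained into 1 loop(s):
  loop 1: 6 segments, perimeter = 2.1189
Total perimeter = 2.119

loops=1 perimeter=2.119


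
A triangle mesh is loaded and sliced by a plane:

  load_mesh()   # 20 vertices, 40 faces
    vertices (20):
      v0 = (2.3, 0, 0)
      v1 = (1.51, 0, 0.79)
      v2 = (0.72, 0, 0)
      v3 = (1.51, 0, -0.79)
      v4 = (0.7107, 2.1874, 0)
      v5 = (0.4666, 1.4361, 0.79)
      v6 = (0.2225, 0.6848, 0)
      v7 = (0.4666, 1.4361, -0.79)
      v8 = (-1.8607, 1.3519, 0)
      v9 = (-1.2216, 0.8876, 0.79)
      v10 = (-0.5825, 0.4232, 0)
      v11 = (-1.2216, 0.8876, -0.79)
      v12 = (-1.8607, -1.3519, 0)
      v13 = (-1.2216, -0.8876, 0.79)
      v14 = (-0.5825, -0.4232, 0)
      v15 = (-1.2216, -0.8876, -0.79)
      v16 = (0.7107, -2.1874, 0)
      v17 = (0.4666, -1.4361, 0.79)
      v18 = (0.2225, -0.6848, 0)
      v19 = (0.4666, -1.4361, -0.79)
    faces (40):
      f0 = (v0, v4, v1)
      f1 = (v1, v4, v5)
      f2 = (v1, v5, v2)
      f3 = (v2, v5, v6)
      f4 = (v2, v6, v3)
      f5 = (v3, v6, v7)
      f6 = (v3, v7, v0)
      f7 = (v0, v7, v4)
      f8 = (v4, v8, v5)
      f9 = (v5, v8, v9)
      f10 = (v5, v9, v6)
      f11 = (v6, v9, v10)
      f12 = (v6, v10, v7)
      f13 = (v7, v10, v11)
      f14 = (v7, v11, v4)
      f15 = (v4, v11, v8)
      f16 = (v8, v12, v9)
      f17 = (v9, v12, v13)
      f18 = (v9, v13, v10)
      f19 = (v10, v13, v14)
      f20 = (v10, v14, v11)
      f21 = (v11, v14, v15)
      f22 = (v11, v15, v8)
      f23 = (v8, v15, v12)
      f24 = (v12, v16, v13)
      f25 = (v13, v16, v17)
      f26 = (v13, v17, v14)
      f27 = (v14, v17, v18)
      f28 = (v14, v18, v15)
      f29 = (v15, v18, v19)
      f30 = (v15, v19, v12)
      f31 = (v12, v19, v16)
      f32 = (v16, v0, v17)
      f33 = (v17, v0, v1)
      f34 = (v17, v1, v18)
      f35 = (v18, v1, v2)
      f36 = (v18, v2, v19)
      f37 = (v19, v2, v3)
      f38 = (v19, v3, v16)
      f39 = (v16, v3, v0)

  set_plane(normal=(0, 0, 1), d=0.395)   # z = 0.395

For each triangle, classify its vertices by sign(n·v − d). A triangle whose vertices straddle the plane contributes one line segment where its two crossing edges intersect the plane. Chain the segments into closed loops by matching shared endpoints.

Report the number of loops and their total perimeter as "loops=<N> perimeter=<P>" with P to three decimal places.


loops=2 perimeter=17.751

Straddling triangles (20 of 40):
  (v0,v4,v1) [--+] → (1.11035, 1.0937, 0.395)–(1.905, 0, 0.395)  len=1.3519
  (v1,v4,v5) [+-+] → (1.11035, 1.0937, 0.395)–(0.58865, 1.81175, 0.395)  len=0.8876
  (v1,v5,v2) [++-] → (0.5933, 0.71805, 0.395)–(1.115, 0, 0.395)  len=0.8876
  (v2,v5,v6) [-+-] → (0.5933, 0.71805, 0.395)–(0.34455, 1.06045, 0.395)  len=0.4232
  (v4,v8,v5) [--+] → (-0.69705, 1.394, 0.395)–(0.58865, 1.81175, 0.395)  len=1.3519
  (v5,v8,v9) [+-+] → (-0.69705, 1.394, 0.395)–(-1.54115, 1.11975, 0.395)  len=0.8875
  (v5,v9,v6) [++-] → (-0.49955, 0.7862, 0.395)–(0.34455, 1.06045, 0.395)  len=0.8875
  (v6,v9,v10) [-+-] → (-0.49955, 0.7862, 0.395)–(-0.90205, 0.6554, 0.395)  len=0.4232
  (v8,v12,v9) [--+] → (-1.54115, -0.23215, 0.395)–(-1.54115, 1.11975, 0.395)  len=1.3519
  (v9,v12,v13) [+-+] → (-1.54115, -0.23215, 0.395)–(-1.54115, -1.11975, 0.395)  len=0.8876
  (v9,v13,v10) [++-] → (-0.90205, -0.2322, 0.395)–(-0.90205, 0.6554, 0.395)  len=0.8876
  (v10,v13,v14) [-+-] → (-0.90205, -0.2322, 0.395)–(-0.90205, -0.6554, 0.395)  len=0.4232
  (v12,v16,v13) [--+] → (-0.25545, -1.5375, 0.395)–(-1.54115, -1.11975, 0.395)  len=1.3519
  (v13,v16,v17) [+-+] → (-0.25545, -1.5375, 0.395)–(0.58865, -1.81175, 0.395)  len=0.8875
  (v13,v17,v14) [++-] → (-0.05795, -0.92965, 0.395)–(-0.90205, -0.6554, 0.395)  len=0.8875
  (v14,v17,v18) [-+-] → (-0.05795, -0.92965, 0.395)–(0.34455, -1.06045, 0.395)  len=0.4232
  (v16,v0,v17) [--+] → (1.3833, -0.71805, 0.395)–(0.58865, -1.81175, 0.395)  len=1.3519
  (v17,v0,v1) [+-+] → (1.3833, -0.71805, 0.395)–(1.905, 0, 0.395)  len=0.8876
  (v17,v1,v18) [++-] → (0.86625, -0.3424, 0.395)–(0.34455, -1.06045, 0.395)  len=0.8876
  (v18,v1,v2) [-+-] → (0.86625, -0.3424, 0.395)–(1.115, 0, 0.395)  len=0.4232

Chained into 2 loop(s):
  loop 1: 10 segments, perimeter = 11.1972
  loop 2: 10 segments, perimeter = 6.5539
Total perimeter = 17.751


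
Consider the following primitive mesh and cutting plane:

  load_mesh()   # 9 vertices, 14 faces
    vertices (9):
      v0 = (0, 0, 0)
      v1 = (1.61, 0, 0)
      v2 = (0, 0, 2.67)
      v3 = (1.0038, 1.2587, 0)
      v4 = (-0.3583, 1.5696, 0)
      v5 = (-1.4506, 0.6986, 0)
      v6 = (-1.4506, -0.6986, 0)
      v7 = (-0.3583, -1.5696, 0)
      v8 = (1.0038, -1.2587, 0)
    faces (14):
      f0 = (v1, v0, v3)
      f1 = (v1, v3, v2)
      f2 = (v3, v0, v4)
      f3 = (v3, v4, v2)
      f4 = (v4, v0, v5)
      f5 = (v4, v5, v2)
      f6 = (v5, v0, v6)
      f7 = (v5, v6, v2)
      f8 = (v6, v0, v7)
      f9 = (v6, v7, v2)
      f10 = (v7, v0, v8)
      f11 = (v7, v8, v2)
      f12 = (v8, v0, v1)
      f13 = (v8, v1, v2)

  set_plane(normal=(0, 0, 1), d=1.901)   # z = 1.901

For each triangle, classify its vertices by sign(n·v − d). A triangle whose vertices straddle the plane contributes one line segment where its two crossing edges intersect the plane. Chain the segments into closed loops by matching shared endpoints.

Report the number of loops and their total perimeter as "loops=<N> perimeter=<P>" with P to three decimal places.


Straddling triangles (7 of 14):
  (v1,v3,v2) [--+] → (0.289109, 0.362524, 1.901)–(0.463704, 0, 1.901)  len=0.4024
  (v3,v4,v2) [--+] → (-0.103196, 0.452068, 1.901)–(0.289109, 0.362524, 1.901)  len=0.4024
  (v4,v5,v2) [--+] → (-0.417795, 0.201207, 1.901)–(-0.103196, 0.452068, 1.901)  len=0.4024
  (v5,v6,v2) [--+] → (-0.417795, -0.201207, 1.901)–(-0.417795, 0.201207, 1.901)  len=0.4024
  (v6,v7,v2) [--+] → (-0.103196, -0.452068, 1.901)–(-0.417795, -0.201207, 1.901)  len=0.4024
  (v7,v8,v2) [--+] → (0.289109, -0.362524, 1.901)–(-0.103196, -0.452068, 1.901)  len=0.4024
  (v8,v1,v2) [--+] → (0.463704, 0, 1.901)–(0.289109, -0.362524, 1.901)  len=0.4024

Chained into 1 loop(s):
  loop 1: 7 segments, perimeter = 2.8167
Total perimeter = 2.817

loops=1 perimeter=2.817


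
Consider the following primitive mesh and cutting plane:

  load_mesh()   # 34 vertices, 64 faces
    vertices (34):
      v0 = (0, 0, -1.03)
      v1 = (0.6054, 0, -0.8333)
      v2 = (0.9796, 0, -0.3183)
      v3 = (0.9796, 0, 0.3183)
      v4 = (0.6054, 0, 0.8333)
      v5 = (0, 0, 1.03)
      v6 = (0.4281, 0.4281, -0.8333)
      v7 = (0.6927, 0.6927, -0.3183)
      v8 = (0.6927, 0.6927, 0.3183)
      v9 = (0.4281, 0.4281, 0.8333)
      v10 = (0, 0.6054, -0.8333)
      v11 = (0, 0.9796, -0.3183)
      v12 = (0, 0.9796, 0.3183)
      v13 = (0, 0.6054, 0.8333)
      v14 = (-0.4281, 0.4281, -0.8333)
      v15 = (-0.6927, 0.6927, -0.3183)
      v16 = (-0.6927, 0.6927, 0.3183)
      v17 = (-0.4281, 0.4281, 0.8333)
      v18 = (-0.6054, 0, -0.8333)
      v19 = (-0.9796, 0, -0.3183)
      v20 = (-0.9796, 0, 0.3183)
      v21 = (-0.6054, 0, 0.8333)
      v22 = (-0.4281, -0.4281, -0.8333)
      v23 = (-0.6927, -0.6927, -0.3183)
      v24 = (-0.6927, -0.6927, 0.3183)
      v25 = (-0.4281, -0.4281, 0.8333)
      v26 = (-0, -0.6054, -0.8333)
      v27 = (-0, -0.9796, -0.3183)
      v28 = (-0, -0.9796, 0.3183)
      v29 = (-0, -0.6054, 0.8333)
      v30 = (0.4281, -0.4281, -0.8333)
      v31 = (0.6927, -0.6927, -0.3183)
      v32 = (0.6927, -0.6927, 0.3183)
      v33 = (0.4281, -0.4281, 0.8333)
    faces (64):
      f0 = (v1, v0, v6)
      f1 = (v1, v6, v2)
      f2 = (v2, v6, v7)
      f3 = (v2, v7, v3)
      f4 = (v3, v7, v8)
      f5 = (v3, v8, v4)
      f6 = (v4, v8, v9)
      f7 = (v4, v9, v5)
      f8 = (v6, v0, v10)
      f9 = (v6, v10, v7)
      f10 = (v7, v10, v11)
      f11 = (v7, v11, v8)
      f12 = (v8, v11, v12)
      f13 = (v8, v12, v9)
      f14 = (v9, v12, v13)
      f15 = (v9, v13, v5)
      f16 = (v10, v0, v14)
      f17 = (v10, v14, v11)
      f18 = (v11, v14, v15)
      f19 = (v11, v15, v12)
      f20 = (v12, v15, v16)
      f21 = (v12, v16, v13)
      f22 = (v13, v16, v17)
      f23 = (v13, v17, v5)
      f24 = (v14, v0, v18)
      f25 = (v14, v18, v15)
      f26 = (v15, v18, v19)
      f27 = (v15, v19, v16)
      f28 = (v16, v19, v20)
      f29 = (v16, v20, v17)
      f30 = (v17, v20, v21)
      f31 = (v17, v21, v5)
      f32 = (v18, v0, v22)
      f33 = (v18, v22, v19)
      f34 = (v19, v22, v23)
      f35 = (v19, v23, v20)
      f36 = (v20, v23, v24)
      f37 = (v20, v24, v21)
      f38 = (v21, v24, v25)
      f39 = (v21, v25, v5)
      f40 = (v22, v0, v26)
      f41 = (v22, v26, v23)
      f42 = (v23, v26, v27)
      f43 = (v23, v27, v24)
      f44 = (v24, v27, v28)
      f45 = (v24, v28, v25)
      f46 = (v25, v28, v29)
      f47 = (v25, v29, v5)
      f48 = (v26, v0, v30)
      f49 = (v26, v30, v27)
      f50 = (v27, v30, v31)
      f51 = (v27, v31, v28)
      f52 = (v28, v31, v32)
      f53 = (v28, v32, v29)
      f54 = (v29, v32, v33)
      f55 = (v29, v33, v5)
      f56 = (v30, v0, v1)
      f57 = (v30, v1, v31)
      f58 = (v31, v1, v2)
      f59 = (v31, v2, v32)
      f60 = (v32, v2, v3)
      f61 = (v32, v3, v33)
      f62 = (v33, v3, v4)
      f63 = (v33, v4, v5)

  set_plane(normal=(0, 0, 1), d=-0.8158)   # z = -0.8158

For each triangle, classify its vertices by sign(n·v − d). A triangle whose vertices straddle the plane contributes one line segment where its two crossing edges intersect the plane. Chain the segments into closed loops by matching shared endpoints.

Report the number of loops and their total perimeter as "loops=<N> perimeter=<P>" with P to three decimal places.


loops=1 perimeter=3.785

Straddling triangles (16 of 64):
  (v1,v6,v2) [--+] → (0.44684, 0.413553, -0.8158)–(0.618116, 0, -0.8158)  len=0.4476
  (v2,v6,v7) [+-+] → (0.44684, 0.413553, -0.8158)–(0.437091, 0.437091, -0.8158)  len=0.0255
  (v6,v10,v7) [--+] → (0.0235383, 0.608367, -0.8158)–(0.437091, 0.437091, -0.8158)  len=0.4476
  (v7,v10,v11) [+-+] → (0.0235383, 0.608367, -0.8158)–(0, 0.618116, -0.8158)  len=0.0255
  (v10,v14,v11) [--+] → (-0.413553, 0.44684, -0.8158)–(0, 0.618116, -0.8158)  len=0.4476
  (v11,v14,v15) [+-+] → (-0.413553, 0.44684, -0.8158)–(-0.437091, 0.437091, -0.8158)  len=0.0255
  (v14,v18,v15) [--+] → (-0.608367, 0.0235383, -0.8158)–(-0.437091, 0.437091, -0.8158)  len=0.4476
  (v15,v18,v19) [+-+] → (-0.608367, 0.0235383, -0.8158)–(-0.618116, 0, -0.8158)  len=0.0255
  (v18,v22,v19) [--+] → (-0.44684, -0.413553, -0.8158)–(-0.618116, 0, -0.8158)  len=0.4476
  (v19,v22,v23) [+-+] → (-0.44684, -0.413553, -0.8158)–(-0.437091, -0.437091, -0.8158)  len=0.0255
  (v22,v26,v23) [--+] → (-0.0235383, -0.608367, -0.8158)–(-0.437091, -0.437091, -0.8158)  len=0.4476
  (v23,v26,v27) [+-+] → (-0.0235383, -0.608367, -0.8158)–(0, -0.618116, -0.8158)  len=0.0255
  (v26,v30,v27) [--+] → (0.413553, -0.44684, -0.8158)–(0, -0.618116, -0.8158)  len=0.4476
  (v27,v30,v31) [+-+] → (0.413553, -0.44684, -0.8158)–(0.437091, -0.437091, -0.8158)  len=0.0255
  (v30,v1,v31) [--+] → (0.608367, -0.0235383, -0.8158)–(0.437091, -0.437091, -0.8158)  len=0.4476
  (v31,v1,v2) [+-+] → (0.608367, -0.0235383, -0.8158)–(0.618116, 0, -0.8158)  len=0.0255

Chained into 1 loop(s):
  loop 1: 16 segments, perimeter = 3.7848
Total perimeter = 3.785


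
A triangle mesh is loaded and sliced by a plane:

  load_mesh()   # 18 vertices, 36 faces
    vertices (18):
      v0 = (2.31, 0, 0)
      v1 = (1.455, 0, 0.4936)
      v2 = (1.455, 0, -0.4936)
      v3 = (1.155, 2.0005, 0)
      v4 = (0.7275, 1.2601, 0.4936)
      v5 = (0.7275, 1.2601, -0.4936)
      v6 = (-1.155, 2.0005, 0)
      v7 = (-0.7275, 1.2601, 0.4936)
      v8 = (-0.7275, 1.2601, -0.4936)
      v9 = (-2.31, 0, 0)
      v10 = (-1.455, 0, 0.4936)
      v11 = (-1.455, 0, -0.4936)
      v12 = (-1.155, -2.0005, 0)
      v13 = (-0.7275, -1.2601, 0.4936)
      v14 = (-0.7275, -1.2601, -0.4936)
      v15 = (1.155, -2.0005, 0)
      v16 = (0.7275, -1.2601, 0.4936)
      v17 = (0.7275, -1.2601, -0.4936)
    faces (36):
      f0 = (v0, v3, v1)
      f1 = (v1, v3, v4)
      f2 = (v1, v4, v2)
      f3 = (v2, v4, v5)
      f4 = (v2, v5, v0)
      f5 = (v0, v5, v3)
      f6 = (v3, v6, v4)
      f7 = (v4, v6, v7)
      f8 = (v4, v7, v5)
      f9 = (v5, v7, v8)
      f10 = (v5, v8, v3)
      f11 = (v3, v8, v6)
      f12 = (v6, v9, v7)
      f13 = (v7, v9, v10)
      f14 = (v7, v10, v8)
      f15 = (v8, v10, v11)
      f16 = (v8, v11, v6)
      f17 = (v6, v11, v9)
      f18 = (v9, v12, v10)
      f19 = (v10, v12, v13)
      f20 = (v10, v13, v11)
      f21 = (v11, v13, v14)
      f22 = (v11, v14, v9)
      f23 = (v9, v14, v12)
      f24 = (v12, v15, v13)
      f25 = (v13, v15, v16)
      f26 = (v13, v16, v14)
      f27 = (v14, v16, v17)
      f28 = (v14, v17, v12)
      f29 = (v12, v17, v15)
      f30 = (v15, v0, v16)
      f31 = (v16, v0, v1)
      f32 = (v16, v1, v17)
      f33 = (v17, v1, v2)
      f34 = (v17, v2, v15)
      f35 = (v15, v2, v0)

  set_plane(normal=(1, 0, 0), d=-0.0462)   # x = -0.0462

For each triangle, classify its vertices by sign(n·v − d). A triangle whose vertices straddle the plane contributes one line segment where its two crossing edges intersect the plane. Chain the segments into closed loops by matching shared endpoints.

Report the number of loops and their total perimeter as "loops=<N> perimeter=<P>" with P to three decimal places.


Straddling triangles (12 of 36):
  (v3,v6,v4) [+-+] → (-0.0462, 2.0005, 0)–(-0.0462, 1.5644, 0.290732)  len=0.5241
  (v4,v6,v7) [+--] → (-0.0462, 1.5644, 0.290732)–(-0.0462, 1.2601, 0.4936)  len=0.3657
  (v4,v7,v5) [+-+] → (-0.0462, 1.2601, 0.4936)–(-0.0462, 1.2601, 0.0313461)  len=0.4623
  (v5,v7,v8) [+--] → (-0.0462, 1.2601, 0.0313461)–(-0.0462, 1.2601, -0.4936)  len=0.5249
  (v5,v8,v3) [+-+] → (-0.0462, 1.2601, -0.4936)–(-0.0462, 1.52806, -0.31496)  len=0.3220
  (v3,v8,v6) [+--] → (-0.0462, 1.52806, -0.31496)–(-0.0462, 2.0005, 0)  len=0.5678
  (v12,v15,v13) [-+-] → (-0.0462, -2.0005, 0)–(-0.0462, -1.52806, 0.31496)  len=0.5678
  (v13,v15,v16) [-++] → (-0.0462, -1.52806, 0.31496)–(-0.0462, -1.2601, 0.4936)  len=0.3220
  (v13,v16,v14) [-+-] → (-0.0462, -1.2601, 0.4936)–(-0.0462, -1.2601, -0.0313461)  len=0.5249
  (v14,v16,v17) [-++] → (-0.0462, -1.2601, -0.0313461)–(-0.0462, -1.2601, -0.4936)  len=0.4623
  (v14,v17,v12) [-+-] → (-0.0462, -1.2601, -0.4936)–(-0.0462, -1.5644, -0.290732)  len=0.3657
  (v12,v17,v15) [-++] → (-0.0462, -1.5644, -0.290732)–(-0.0462, -2.0005, 0)  len=0.5241

Chained into 2 loop(s):
  loop 1: 6 segments, perimeter = 2.7669
  loop 2: 6 segments, perimeter = 2.7669
Total perimeter = 5.534

loops=2 perimeter=5.534


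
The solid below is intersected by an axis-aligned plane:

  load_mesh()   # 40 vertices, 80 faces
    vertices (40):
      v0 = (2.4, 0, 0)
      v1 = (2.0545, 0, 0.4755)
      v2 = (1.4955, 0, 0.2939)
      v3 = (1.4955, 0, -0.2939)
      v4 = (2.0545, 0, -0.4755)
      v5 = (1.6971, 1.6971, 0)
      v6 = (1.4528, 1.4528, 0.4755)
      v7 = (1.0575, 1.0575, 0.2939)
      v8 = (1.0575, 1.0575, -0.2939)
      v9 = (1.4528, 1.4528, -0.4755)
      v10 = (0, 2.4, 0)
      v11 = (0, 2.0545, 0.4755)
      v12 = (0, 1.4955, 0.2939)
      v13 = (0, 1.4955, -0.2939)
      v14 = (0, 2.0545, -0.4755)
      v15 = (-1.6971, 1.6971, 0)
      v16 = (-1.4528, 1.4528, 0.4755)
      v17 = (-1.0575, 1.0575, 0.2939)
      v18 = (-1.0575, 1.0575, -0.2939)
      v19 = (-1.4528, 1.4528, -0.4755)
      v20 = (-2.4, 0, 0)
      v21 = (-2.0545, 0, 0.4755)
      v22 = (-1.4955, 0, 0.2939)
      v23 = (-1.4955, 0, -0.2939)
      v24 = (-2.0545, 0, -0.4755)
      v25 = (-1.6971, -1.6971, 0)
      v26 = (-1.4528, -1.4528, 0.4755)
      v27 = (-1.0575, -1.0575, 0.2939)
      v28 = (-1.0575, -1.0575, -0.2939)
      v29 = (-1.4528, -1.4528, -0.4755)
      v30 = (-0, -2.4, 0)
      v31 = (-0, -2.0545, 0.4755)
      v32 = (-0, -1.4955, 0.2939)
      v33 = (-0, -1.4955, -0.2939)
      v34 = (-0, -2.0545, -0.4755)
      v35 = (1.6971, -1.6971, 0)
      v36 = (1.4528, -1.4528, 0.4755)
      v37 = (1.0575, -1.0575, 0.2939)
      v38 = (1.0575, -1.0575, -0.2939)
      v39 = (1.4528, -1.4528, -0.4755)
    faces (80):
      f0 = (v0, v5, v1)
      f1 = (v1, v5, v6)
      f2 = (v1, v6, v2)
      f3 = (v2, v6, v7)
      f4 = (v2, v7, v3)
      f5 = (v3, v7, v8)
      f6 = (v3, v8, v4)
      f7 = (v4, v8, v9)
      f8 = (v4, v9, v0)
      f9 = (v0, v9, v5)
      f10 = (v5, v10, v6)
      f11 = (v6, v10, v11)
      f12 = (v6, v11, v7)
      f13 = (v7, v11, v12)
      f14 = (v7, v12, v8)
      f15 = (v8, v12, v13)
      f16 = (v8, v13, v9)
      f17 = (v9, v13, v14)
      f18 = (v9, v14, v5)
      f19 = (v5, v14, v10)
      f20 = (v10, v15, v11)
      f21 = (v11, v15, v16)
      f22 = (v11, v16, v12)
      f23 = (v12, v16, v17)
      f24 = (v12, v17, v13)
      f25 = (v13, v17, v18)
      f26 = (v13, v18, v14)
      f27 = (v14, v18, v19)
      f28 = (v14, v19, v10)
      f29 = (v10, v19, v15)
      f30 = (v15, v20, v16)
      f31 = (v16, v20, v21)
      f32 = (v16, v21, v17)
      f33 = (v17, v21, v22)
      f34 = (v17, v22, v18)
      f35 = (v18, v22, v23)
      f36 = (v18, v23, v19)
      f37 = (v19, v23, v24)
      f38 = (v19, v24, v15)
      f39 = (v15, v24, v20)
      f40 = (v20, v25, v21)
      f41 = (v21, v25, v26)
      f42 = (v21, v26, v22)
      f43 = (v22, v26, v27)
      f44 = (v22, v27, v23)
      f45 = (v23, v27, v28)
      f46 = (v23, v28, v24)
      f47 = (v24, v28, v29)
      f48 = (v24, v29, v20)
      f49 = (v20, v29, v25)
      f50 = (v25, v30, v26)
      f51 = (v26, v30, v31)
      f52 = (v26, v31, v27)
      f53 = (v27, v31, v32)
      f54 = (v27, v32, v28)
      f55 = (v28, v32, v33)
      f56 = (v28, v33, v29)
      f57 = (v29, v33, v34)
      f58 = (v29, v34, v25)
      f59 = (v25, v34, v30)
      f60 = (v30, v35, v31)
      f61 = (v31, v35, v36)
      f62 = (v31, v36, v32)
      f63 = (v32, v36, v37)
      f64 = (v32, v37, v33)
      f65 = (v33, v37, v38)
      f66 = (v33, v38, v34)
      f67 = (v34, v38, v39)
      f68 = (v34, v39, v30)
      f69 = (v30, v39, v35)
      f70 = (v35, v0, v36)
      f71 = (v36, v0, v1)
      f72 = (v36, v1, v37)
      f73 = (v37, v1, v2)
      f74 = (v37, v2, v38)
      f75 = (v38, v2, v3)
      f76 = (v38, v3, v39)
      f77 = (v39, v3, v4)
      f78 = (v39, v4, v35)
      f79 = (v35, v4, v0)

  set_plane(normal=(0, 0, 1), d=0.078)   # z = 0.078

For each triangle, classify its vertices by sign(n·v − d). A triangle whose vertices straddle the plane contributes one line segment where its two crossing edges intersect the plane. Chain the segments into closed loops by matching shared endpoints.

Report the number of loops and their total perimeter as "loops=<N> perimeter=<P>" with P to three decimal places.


loops=2 perimeter=23.505

Straddling triangles (32 of 80):
  (v0,v5,v1) [--+] → (1.75573, 1.41871, 0.078)–(2.34332, 0, 0.078)  len=1.5356
  (v1,v5,v6) [+-+] → (1.75573, 1.41871, 0.078)–(1.65703, 1.65703, 0.078)  len=0.2579
  (v2,v7,v3) [++-] → (1.21838, 0.669078, 0.078)–(1.4955, 0, 0.078)  len=0.7242
  (v3,v7,v8) [-+-] → (1.21838, 0.669078, 0.078)–(1.0575, 1.0575, 0.078)  len=0.4204
  (v5,v10,v6) [--+] → (0.238314, 2.24462, 0.078)–(1.65703, 1.65703, 0.078)  len=1.5356
  (v6,v10,v11) [+-+] → (0.238314, 2.24462, 0.078)–(0, 2.34332, 0.078)  len=0.2579
  (v7,v12,v8) [++-] → (0.388422, 1.33462, 0.078)–(1.0575, 1.0575, 0.078)  len=0.7242
  (v8,v12,v13) [-+-] → (0.388422, 1.33462, 0.078)–(0, 1.4955, 0.078)  len=0.4204
  (v10,v15,v11) [--+] → (-1.41871, 1.75573, 0.078)–(0, 2.34332, 0.078)  len=1.5356
  (v11,v15,v16) [+-+] → (-1.41871, 1.75573, 0.078)–(-1.65703, 1.65703, 0.078)  len=0.2579
  (v12,v17,v13) [++-] → (-0.669078, 1.21838, 0.078)–(0, 1.4955, 0.078)  len=0.7242
  (v13,v17,v18) [-+-] → (-0.669078, 1.21838, 0.078)–(-1.0575, 1.0575, 0.078)  len=0.4204
  (v15,v20,v16) [--+] → (-2.24462, 0.238314, 0.078)–(-1.65703, 1.65703, 0.078)  len=1.5356
  (v16,v20,v21) [+-+] → (-2.24462, 0.238314, 0.078)–(-2.34332, 0, 0.078)  len=0.2579
  (v17,v22,v18) [++-] → (-1.33462, 0.388422, 0.078)–(-1.0575, 1.0575, 0.078)  len=0.7242
  (v18,v22,v23) [-+-] → (-1.33462, 0.388422, 0.078)–(-1.4955, 0, 0.078)  len=0.4204
  (v20,v25,v21) [--+] → (-1.75573, -1.41871, 0.078)–(-2.34332, 0, 0.078)  len=1.5356
  (v21,v25,v26) [+-+] → (-1.75573, -1.41871, 0.078)–(-1.65703, -1.65703, 0.078)  len=0.2579
  (v22,v27,v23) [++-] → (-1.21838, -0.669078, 0.078)–(-1.4955, 0, 0.078)  len=0.7242
  (v23,v27,v28) [-+-] → (-1.21838, -0.669078, 0.078)–(-1.0575, -1.0575, 0.078)  len=0.4204
  (v25,v30,v26) [--+] → (-0.238314, -2.24462, 0.078)–(-1.65703, -1.65703, 0.078)  len=1.5356
  (v26,v30,v31) [+-+] → (-0.238314, -2.24462, 0.078)–(0, -2.34332, 0.078)  len=0.2579
  (v27,v32,v28) [++-] → (-0.388422, -1.33462, 0.078)–(-1.0575, -1.0575, 0.078)  len=0.7242
  (v28,v32,v33) [-+-] → (-0.388422, -1.33462, 0.078)–(0, -1.4955, 0.078)  len=0.4204
  (v30,v35,v31) [--+] → (1.41871, -1.75573, 0.078)–(0, -2.34332, 0.078)  len=1.5356
  (v31,v35,v36) [+-+] → (1.41871, -1.75573, 0.078)–(1.65703, -1.65703, 0.078)  len=0.2579
  (v32,v37,v33) [++-] → (0.669078, -1.21838, 0.078)–(0, -1.4955, 0.078)  len=0.7242
  (v33,v37,v38) [-+-] → (0.669078, -1.21838, 0.078)–(1.0575, -1.0575, 0.078)  len=0.4204
  (v35,v0,v36) [--+] → (2.24462, -0.238314, 0.078)–(1.65703, -1.65703, 0.078)  len=1.5356
  (v36,v0,v1) [+-+] → (2.24462, -0.238314, 0.078)–(2.34332, 0, 0.078)  len=0.2579
  (v37,v2,v38) [++-] → (1.33462, -0.388422, 0.078)–(1.0575, -1.0575, 0.078)  len=0.7242
  (v38,v2,v3) [-+-] → (1.33462, -0.388422, 0.078)–(1.4955, 0, 0.078)  len=0.4204

Chained into 2 loop(s):
  loop 1: 16 segments, perimeter = 14.3482
  loop 2: 16 segments, perimeter = 9.1569
Total perimeter = 23.505


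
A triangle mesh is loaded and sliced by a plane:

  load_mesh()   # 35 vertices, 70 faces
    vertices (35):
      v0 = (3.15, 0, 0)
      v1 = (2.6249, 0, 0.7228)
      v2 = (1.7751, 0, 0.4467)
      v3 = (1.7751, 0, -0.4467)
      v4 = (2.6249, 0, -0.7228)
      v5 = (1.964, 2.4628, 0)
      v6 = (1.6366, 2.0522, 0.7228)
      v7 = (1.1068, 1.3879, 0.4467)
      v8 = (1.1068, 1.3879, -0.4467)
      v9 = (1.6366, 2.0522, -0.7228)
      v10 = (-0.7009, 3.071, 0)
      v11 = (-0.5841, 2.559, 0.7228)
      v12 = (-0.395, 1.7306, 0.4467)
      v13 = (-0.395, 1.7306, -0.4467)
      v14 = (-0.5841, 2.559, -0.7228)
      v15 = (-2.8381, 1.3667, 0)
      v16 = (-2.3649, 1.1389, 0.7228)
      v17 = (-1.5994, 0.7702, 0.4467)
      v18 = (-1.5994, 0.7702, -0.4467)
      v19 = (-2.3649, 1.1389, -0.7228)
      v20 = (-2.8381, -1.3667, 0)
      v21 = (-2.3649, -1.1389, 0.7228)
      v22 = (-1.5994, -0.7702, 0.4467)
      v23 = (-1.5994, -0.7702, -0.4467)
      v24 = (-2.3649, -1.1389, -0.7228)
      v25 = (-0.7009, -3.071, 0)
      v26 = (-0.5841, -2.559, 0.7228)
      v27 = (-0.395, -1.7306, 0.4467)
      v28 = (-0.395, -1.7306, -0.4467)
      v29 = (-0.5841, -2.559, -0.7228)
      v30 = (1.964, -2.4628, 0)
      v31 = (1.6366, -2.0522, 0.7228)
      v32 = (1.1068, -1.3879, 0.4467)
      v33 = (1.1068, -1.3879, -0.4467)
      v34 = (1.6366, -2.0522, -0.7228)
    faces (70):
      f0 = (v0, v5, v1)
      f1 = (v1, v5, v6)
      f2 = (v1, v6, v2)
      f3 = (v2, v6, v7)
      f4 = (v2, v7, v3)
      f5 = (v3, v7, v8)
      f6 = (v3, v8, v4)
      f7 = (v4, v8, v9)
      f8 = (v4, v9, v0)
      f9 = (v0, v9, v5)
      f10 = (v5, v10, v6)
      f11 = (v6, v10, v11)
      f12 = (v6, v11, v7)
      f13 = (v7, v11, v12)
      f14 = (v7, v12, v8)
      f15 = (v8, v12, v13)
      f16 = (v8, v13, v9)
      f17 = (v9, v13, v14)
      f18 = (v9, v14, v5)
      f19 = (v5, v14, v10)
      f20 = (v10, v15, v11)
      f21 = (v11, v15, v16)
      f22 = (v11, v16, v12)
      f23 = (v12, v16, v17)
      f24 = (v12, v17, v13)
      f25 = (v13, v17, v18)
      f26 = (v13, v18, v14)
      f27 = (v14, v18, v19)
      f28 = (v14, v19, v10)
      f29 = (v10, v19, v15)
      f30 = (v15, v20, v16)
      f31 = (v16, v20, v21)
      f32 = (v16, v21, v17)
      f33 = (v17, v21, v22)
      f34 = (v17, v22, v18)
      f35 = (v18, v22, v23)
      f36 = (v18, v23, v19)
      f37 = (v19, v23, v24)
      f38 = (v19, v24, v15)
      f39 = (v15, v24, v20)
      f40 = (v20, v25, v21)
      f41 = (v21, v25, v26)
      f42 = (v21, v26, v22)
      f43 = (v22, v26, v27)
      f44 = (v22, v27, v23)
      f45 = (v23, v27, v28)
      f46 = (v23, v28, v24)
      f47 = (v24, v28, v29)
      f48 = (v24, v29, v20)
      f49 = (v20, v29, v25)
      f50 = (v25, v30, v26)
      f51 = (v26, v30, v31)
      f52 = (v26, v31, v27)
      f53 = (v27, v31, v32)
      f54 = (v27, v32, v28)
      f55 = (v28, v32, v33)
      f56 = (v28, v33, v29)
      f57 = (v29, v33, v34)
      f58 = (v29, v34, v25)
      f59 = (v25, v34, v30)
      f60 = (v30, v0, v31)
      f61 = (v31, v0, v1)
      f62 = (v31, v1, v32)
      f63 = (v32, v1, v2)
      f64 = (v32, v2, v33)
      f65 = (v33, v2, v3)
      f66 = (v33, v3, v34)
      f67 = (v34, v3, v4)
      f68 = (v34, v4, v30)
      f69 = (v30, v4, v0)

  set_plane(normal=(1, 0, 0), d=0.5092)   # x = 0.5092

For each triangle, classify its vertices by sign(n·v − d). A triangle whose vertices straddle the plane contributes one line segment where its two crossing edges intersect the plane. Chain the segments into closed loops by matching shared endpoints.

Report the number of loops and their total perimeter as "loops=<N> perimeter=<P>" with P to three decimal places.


Straddling triangles (20 of 70):
  (v5,v10,v6) [+-+] → (0.5092, 2.79482, 0)–(0.5092, 2.54358, 0.374186)  len=0.4507
  (v6,v10,v11) [+--] → (0.5092, 2.54358, 0.374186)–(0.5092, 2.30949, 0.7228)  len=0.4199
  (v6,v11,v7) [+-+] → (0.5092, 2.30949, 0.7228)–(0.5092, 1.80179, 0.54428)  len=0.5382
  (v7,v11,v12) [+--] → (0.5092, 1.80179, 0.54428)–(0.5092, 1.52427, 0.4467)  len=0.2942
  (v7,v12,v8) [+-+] → (0.5092, 1.52427, 0.4467)–(0.5092, 1.52427, -0.091196)  len=0.5379
  (v8,v12,v13) [+--] → (0.5092, 1.52427, -0.091196)–(0.5092, 1.52427, -0.4467)  len=0.3555
  (v8,v13,v9) [+-+] → (0.5092, 1.52427, -0.4467)–(0.5092, 1.87373, -0.569583)  len=0.3704
  (v9,v13,v14) [+--] → (0.5092, 1.87373, -0.569583)–(0.5092, 2.30949, -0.7228)  len=0.4619
  (v9,v14,v5) [+-+] → (0.5092, 2.30949, -0.7228)–(0.5092, 2.51772, -0.412672)  len=0.3736
  (v5,v14,v10) [+--] → (0.5092, 2.51772, -0.412672)–(0.5092, 2.79482, 0)  len=0.4971
  (v25,v30,v26) [-+-] → (0.5092, -2.79482, 0)–(0.5092, -2.51772, 0.412672)  len=0.4971
  (v26,v30,v31) [-++] → (0.5092, -2.51772, 0.412672)–(0.5092, -2.30949, 0.7228)  len=0.3736
  (v26,v31,v27) [-+-] → (0.5092, -2.30949, 0.7228)–(0.5092, -1.87373, 0.569583)  len=0.4619
  (v27,v31,v32) [-++] → (0.5092, -1.87373, 0.569583)–(0.5092, -1.52427, 0.4467)  len=0.3704
  (v27,v32,v28) [-+-] → (0.5092, -1.52427, 0.4467)–(0.5092, -1.52427, 0.091196)  len=0.3555
  (v28,v32,v33) [-++] → (0.5092, -1.52427, 0.091196)–(0.5092, -1.52427, -0.4467)  len=0.5379
  (v28,v33,v29) [-+-] → (0.5092, -1.52427, -0.4467)–(0.5092, -1.80179, -0.54428)  len=0.2942
  (v29,v33,v34) [-++] → (0.5092, -1.80179, -0.54428)–(0.5092, -2.30949, -0.7228)  len=0.5382
  (v29,v34,v25) [-+-] → (0.5092, -2.30949, -0.7228)–(0.5092, -2.54358, -0.374186)  len=0.4199
  (v25,v34,v30) [-++] → (0.5092, -2.54358, -0.374186)–(0.5092, -2.79482, 0)  len=0.4507

Chained into 2 loop(s):
  loop 1: 10 segments, perimeter = 4.2993
  loop 2: 10 segments, perimeter = 4.2993
Total perimeter = 8.599

loops=2 perimeter=8.599
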